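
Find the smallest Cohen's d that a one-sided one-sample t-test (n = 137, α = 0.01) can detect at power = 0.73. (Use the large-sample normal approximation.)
d ≈ 0.25

Minimum detectable effect (one-sample t-test, normal approximation):
d = (z_α + z_β) / √n
d = (2.326 + 0.613) / √137
d = 2.939 / 11.705
d ≈ 0.25

By Cohen's convention (0.2 small / 0.5 medium / 0.8 large): small effect.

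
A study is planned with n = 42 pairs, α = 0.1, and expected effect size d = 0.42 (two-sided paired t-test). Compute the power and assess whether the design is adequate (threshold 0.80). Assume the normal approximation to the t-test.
Power ≈ 0.86; the study is adequately powered (power ≥ 0.80)

Power calculation (paired t-test, normal approximation):
z_β = d · √n - z_{α/2}
z_β = 0.42 · √42 - 1.645
z_β = 0.42 · 6.481 - 1.645
z_β = 1.077

Power = Φ(z_β) = Φ(1.077) ≈ 0.859

Effect size d = 0.42 is small by Cohen's convention (0.2/0.5/0.8).

Threshold: power ≥ 0.80 is conventionally adequate.
Power ≈ 0.86 → the study is adequately powered (power ≥ 0.80).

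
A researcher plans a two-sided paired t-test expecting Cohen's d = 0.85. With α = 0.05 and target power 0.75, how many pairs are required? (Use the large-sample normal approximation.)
n = 10 pairs

Sample size formula (paired t-test, normal approximation):
n = ((z_{α/2} + z_β) / d)²

z_{α/2} = 1.960 (for α = 0.05, two-sided)
z_β = 0.674 (for power = 0.75)
d = 0.85

n = ((1.960 + 0.674) / 0.85)²
n = (3.099)²
n ≈ 9.60
Round up to the next whole number: n = 10 pairs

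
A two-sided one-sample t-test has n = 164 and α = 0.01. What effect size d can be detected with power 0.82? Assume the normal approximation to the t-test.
d ≈ 0.27

Minimum detectable effect (one-sample t-test, normal approximation):
d = (z_{α/2} + z_β) / √n
d = (2.576 + 0.915) / √164
d = 3.491 / 12.806
d ≈ 0.27

By Cohen's convention (0.2 small / 0.5 medium / 0.8 large): small effect.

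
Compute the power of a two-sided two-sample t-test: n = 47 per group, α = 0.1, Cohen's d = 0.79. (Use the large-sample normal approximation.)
Power ≈ 0.99

Power calculation (two-sample t-test, normal approximation):
z_β = d · √(n/2) - z_{α/2}
z_β = 0.79 · √(47/2) - 1.645
z_β = 0.79 · 4.848 - 1.645
z_β = 2.185

Power = Φ(z_β) = Φ(2.185) ≈ 0.986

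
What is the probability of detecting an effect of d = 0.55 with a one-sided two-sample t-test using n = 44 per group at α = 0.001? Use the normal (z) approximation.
Power ≈ 0.30

Power calculation (two-sample t-test, normal approximation):
z_β = d · √(n/2) - z_α
z_β = 0.55 · √(44/2) - 3.090
z_β = 0.55 · 4.690 - 3.090
z_β = -0.511

Power = Φ(z_β) = Φ(-0.511) ≈ 0.305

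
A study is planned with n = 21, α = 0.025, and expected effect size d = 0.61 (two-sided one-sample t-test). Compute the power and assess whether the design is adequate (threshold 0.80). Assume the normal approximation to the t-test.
Power ≈ 0.71; the study is underpowered (power < 0.80)

Power calculation (one-sample t-test, normal approximation):
z_β = d · √n - z_{α/2}
z_β = 0.61 · √21 - 2.241
z_β = 0.61 · 4.583 - 2.241
z_β = 0.554

Power = Φ(z_β) = Φ(0.554) ≈ 0.710

Effect size d = 0.61 is medium by Cohen's convention (0.2/0.5/0.8).

Threshold: power ≥ 0.80 is conventionally adequate.
Power ≈ 0.71 → the study is underpowered (power < 0.80).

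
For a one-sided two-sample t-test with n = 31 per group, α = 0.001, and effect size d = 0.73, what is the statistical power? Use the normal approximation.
Power ≈ 0.41

Power calculation (two-sample t-test, normal approximation):
z_β = d · √(n/2) - z_α
z_β = 0.73 · √(31/2) - 3.090
z_β = 0.73 · 3.937 - 3.090
z_β = -0.216

Power = Φ(z_β) = Φ(-0.216) ≈ 0.414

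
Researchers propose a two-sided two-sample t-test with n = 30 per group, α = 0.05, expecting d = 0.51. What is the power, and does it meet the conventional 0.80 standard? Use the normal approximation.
Power ≈ 0.51; the study is underpowered (power < 0.80)

Power calculation (two-sample t-test, normal approximation):
z_β = d · √(n/2) - z_{α/2}
z_β = 0.51 · √(30/2) - 1.960
z_β = 0.51 · 3.873 - 1.960
z_β = 0.015

Power = Φ(z_β) = Φ(0.015) ≈ 0.506

Effect size d = 0.51 is medium by Cohen's convention (0.2/0.5/0.8).

Threshold: power ≥ 0.80 is conventionally adequate.
Power ≈ 0.51 → the study is underpowered (power < 0.80).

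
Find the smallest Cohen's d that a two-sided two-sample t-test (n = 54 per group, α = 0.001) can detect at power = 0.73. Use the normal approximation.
d ≈ 0.75

Minimum detectable effect (two-sample t-test, normal approximation):
d = (z_{α/2} + z_β) / √(n/2)
d = (3.291 + 0.613) / √(54/2)
d = 3.903 / 5.196
d ≈ 0.75

By Cohen's convention (0.2 small / 0.5 medium / 0.8 large): medium effect.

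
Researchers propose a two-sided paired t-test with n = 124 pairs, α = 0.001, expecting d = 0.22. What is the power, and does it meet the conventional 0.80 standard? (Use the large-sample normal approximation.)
Power ≈ 0.20; the study is underpowered (power < 0.80)

Power calculation (paired t-test, normal approximation):
z_β = d · √n - z_{α/2}
z_β = 0.22 · √124 - 3.291
z_β = 0.22 · 11.136 - 3.291
z_β = -0.841

Power = Φ(z_β) = Φ(-0.841) ≈ 0.200

Effect size d = 0.22 is small by Cohen's convention (0.2/0.5/0.8).

Threshold: power ≥ 0.80 is conventionally adequate.
Power ≈ 0.20 → the study is underpowered (power < 0.80).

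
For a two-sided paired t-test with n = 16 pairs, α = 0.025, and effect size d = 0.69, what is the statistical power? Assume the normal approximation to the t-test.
Power ≈ 0.70

Power calculation (paired t-test, normal approximation):
z_β = d · √n - z_{α/2}
z_β = 0.69 · √16 - 2.241
z_β = 0.69 · 4.000 - 2.241
z_β = 0.519

Power = Φ(z_β) = Φ(0.519) ≈ 0.698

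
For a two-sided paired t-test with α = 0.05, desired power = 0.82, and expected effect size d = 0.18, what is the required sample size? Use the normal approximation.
n = 256 pairs

Sample size formula (paired t-test, normal approximation):
n = ((z_{α/2} + z_β) / d)²

z_{α/2} = 1.960 (for α = 0.05, two-sided)
z_β = 0.915 (for power = 0.82)
d = 0.18

n = ((1.960 + 0.915) / 0.18)²
n = (15.972)²
n ≈ 255.10
Round up to the next whole number: n = 256 pairs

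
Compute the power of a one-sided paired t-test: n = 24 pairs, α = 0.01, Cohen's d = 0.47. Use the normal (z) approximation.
Power ≈ 0.49

Power calculation (paired t-test, normal approximation):
z_β = d · √n - z_α
z_β = 0.47 · √24 - 2.326
z_β = 0.47 · 4.899 - 2.326
z_β = -0.024

Power = Φ(z_β) = Φ(-0.024) ≈ 0.490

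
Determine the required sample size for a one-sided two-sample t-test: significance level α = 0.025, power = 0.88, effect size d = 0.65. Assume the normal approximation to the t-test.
n = 47 per group

Sample size formula (two-sample t-test, normal approximation):
n = 2 · ((z_α + z_β) / d)²

z_α = 1.960 (for α = 0.025, one-sided)
z_β = 1.175 (for power = 0.88)
d = 0.65

n = 2 · ((1.960 + 1.175) / 0.65)²
n = 2 · (4.823)²
n ≈ 46.52
Round up to the next whole number: n = 47 per group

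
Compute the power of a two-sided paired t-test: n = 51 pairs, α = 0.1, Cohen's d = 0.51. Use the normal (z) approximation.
Power ≈ 0.98

Power calculation (paired t-test, normal approximation):
z_β = d · √n - z_{α/2}
z_β = 0.51 · √51 - 1.645
z_β = 0.51 · 7.141 - 1.645
z_β = 1.997

Power = Φ(z_β) = Φ(1.997) ≈ 0.977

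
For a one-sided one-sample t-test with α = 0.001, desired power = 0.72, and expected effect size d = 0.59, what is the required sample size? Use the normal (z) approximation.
n = 39

Sample size formula (one-sample t-test, normal approximation):
n = ((z_α + z_β) / d)²

z_α = 3.090 (for α = 0.001, one-sided)
z_β = 0.583 (for power = 0.72)
d = 0.59

n = ((3.090 + 0.583) / 0.59)²
n = (6.225)²
n ≈ 38.75
Round up to the next whole number: n = 39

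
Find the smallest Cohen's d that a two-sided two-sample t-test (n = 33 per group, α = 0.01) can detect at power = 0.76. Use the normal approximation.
d ≈ 0.81

Minimum detectable effect (two-sample t-test, normal approximation):
d = (z_{α/2} + z_β) / √(n/2)
d = (2.576 + 0.706) / √(33/2)
d = 3.282 / 4.062
d ≈ 0.81

By Cohen's convention (0.2 small / 0.5 medium / 0.8 large): large effect.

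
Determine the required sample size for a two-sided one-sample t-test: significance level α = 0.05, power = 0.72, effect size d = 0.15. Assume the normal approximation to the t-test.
n = 288

Sample size formula (one-sample t-test, normal approximation):
n = ((z_{α/2} + z_β) / d)²

z_{α/2} = 1.960 (for α = 0.05, two-sided)
z_β = 0.583 (for power = 0.72)
d = 0.15

n = ((1.960 + 0.583) / 0.15)²
n = (16.953)²
n ≈ 287.40
Round up to the next whole number: n = 288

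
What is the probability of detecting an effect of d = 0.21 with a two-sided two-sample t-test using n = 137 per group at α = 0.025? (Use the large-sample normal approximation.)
Power ≈ 0.31

Power calculation (two-sample t-test, normal approximation):
z_β = d · √(n/2) - z_{α/2}
z_β = 0.21 · √(137/2) - 2.241
z_β = 0.21 · 8.276 - 2.241
z_β = -0.503

Power = Φ(z_β) = Φ(-0.503) ≈ 0.307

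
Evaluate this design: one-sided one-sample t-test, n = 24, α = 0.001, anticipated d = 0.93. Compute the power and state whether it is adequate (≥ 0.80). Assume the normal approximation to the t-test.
Power ≈ 0.93; the study is adequately powered (power ≥ 0.80)

Power calculation (one-sample t-test, normal approximation):
z_β = d · √n - z_α
z_β = 0.93 · √24 - 3.090
z_β = 0.93 · 4.899 - 3.090
z_β = 1.466

Power = Φ(z_β) = Φ(1.466) ≈ 0.929

Effect size d = 0.93 is large by Cohen's convention (0.2/0.5/0.8).

Threshold: power ≥ 0.80 is conventionally adequate.
Power ≈ 0.93 → the study is adequately powered (power ≥ 0.80).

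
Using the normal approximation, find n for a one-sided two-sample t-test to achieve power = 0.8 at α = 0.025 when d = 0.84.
n = 23 per group

Sample size formula (two-sample t-test, normal approximation):
n = 2 · ((z_α + z_β) / d)²

z_α = 1.960 (for α = 0.025, one-sided)
z_β = 0.842 (for power = 0.8)
d = 0.84

n = 2 · ((1.960 + 0.842) / 0.84)²
n = 2 · (3.336)²
n ≈ 22.26
Round up to the next whole number: n = 23 per group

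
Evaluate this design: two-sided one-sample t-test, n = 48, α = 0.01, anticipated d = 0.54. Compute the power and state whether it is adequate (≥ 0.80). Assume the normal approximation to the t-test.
Power ≈ 0.88; the study is adequately powered (power ≥ 0.80)

Power calculation (one-sample t-test, normal approximation):
z_β = d · √n - z_{α/2}
z_β = 0.54 · √48 - 2.576
z_β = 0.54 · 6.928 - 2.576
z_β = 1.165

Power = Φ(z_β) = Φ(1.165) ≈ 0.878

Effect size d = 0.54 is medium by Cohen's convention (0.2/0.5/0.8).

Threshold: power ≥ 0.80 is conventionally adequate.
Power ≈ 0.88 → the study is adequately powered (power ≥ 0.80).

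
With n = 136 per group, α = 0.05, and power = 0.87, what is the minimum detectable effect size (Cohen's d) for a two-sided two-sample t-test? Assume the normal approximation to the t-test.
d ≈ 0.37

Minimum detectable effect (two-sample t-test, normal approximation):
d = (z_{α/2} + z_β) / √(n/2)
d = (1.960 + 1.126) / √(136/2)
d = 3.086 / 8.246
d ≈ 0.37

By Cohen's convention (0.2 small / 0.5 medium / 0.8 large): small effect.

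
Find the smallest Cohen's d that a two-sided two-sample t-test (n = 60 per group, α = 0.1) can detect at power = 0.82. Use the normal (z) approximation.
d ≈ 0.47

Minimum detectable effect (two-sample t-test, normal approximation):
d = (z_{α/2} + z_β) / √(n/2)
d = (1.645 + 0.915) / √(60/2)
d = 2.560 / 5.477
d ≈ 0.47

By Cohen's convention (0.2 small / 0.5 medium / 0.8 large): small effect.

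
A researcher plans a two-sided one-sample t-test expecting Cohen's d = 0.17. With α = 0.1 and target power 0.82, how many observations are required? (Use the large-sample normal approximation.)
n = 227

Sample size formula (one-sample t-test, normal approximation):
n = ((z_{α/2} + z_β) / d)²

z_{α/2} = 1.645 (for α = 0.1, two-sided)
z_β = 0.915 (for power = 0.82)
d = 0.17

n = ((1.645 + 0.915) / 0.17)²
n = (15.059)²
n ≈ 226.77
Round up to the next whole number: n = 227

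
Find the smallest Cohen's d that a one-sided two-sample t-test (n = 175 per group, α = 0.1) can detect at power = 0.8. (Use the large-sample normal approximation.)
d ≈ 0.23

Minimum detectable effect (two-sample t-test, normal approximation):
d = (z_α + z_β) / √(n/2)
d = (1.282 + 0.842) / √(175/2)
d = 2.123 / 9.354
d ≈ 0.23

By Cohen's convention (0.2 small / 0.5 medium / 0.8 large): small effect.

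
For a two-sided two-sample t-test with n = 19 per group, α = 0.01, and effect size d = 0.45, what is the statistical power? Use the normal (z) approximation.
Power ≈ 0.12

Power calculation (two-sample t-test, normal approximation):
z_β = d · √(n/2) - z_{α/2}
z_β = 0.45 · √(19/2) - 2.576
z_β = 0.45 · 3.082 - 2.576
z_β = -1.189

Power = Φ(z_β) = Φ(-1.189) ≈ 0.117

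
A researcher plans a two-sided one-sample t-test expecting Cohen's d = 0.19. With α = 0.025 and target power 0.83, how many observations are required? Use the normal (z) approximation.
n = 283

Sample size formula (one-sample t-test, normal approximation):
n = ((z_{α/2} + z_β) / d)²

z_{α/2} = 2.241 (for α = 0.025, two-sided)
z_β = 0.954 (for power = 0.83)
d = 0.19

n = ((2.241 + 0.954) / 0.19)²
n = (16.816)²
n ≈ 282.78
Round up to the next whole number: n = 283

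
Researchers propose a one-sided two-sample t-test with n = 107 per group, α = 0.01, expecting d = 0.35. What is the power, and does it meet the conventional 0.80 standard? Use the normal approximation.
Power ≈ 0.59; the study is underpowered (power < 0.80)

Power calculation (two-sample t-test, normal approximation):
z_β = d · √(n/2) - z_α
z_β = 0.35 · √(107/2) - 2.326
z_β = 0.35 · 7.314 - 2.326
z_β = 0.234

Power = Φ(z_β) = Φ(0.234) ≈ 0.592

Effect size d = 0.35 is small by Cohen's convention (0.2/0.5/0.8).

Threshold: power ≥ 0.80 is conventionally adequate.
Power ≈ 0.59 → the study is underpowered (power < 0.80).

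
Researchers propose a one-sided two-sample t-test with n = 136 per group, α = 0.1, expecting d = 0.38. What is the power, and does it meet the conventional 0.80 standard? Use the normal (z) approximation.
Power ≈ 0.97; the study is adequately powered (power ≥ 0.80)

Power calculation (two-sample t-test, normal approximation):
z_β = d · √(n/2) - z_α
z_β = 0.38 · √(136/2) - 1.282
z_β = 0.38 · 8.246 - 1.282
z_β = 1.852

Power = Φ(z_β) = Φ(1.852) ≈ 0.968

Effect size d = 0.38 is small by Cohen's convention (0.2/0.5/0.8).

Threshold: power ≥ 0.80 is conventionally adequate.
Power ≈ 0.97 → the study is adequately powered (power ≥ 0.80).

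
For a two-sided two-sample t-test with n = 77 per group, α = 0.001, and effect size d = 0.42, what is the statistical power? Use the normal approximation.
Power ≈ 0.25

Power calculation (two-sample t-test, normal approximation):
z_β = d · √(n/2) - z_{α/2}
z_β = 0.42 · √(77/2) - 3.291
z_β = 0.42 · 6.205 - 3.291
z_β = -0.684

Power = Φ(z_β) = Φ(-0.684) ≈ 0.247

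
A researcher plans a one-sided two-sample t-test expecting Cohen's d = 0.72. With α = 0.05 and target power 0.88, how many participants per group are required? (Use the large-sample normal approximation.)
n = 31 per group

Sample size formula (two-sample t-test, normal approximation):
n = 2 · ((z_α + z_β) / d)²

z_α = 1.645 (for α = 0.05, one-sided)
z_β = 1.175 (for power = 0.88)
d = 0.72

n = 2 · ((1.645 + 1.175) / 0.72)²
n = 2 · (3.917)²
n ≈ 30.69
Round up to the next whole number: n = 31 per group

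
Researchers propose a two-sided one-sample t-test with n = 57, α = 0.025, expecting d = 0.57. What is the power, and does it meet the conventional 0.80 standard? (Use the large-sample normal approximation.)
Power ≈ 0.98; the study is adequately powered (power ≥ 0.80)

Power calculation (one-sample t-test, normal approximation):
z_β = d · √n - z_{α/2}
z_β = 0.57 · √57 - 2.241
z_β = 0.57 · 7.550 - 2.241
z_β = 2.062

Power = Φ(z_β) = Φ(2.062) ≈ 0.980

Effect size d = 0.57 is medium by Cohen's convention (0.2/0.5/0.8).

Threshold: power ≥ 0.80 is conventionally adequate.
Power ≈ 0.98 → the study is adequately powered (power ≥ 0.80).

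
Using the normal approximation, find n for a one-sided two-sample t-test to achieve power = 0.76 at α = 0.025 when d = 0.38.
n = 99 per group

Sample size formula (two-sample t-test, normal approximation):
n = 2 · ((z_α + z_β) / d)²

z_α = 1.960 (for α = 0.025, one-sided)
z_β = 0.706 (for power = 0.76)
d = 0.38

n = 2 · ((1.960 + 0.706) / 0.38)²
n = 2 · (7.016)²
n ≈ 98.45
Round up to the next whole number: n = 99 per group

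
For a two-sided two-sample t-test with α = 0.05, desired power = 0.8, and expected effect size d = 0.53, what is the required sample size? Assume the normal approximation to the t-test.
n = 56 per group

Sample size formula (two-sample t-test, normal approximation):
n = 2 · ((z_{α/2} + z_β) / d)²

z_{α/2} = 1.960 (for α = 0.05, two-sided)
z_β = 0.842 (for power = 0.8)
d = 0.53

n = 2 · ((1.960 + 0.842) / 0.53)²
n = 2 · (5.287)²
n ≈ 55.90
Round up to the next whole number: n = 56 per group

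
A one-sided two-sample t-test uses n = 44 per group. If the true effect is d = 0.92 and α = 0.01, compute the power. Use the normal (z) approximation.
Power ≈ 0.98

Power calculation (two-sample t-test, normal approximation):
z_β = d · √(n/2) - z_α
z_β = 0.92 · √(44/2) - 2.326
z_β = 0.92 · 4.690 - 2.326
z_β = 1.989

Power = Φ(z_β) = Φ(1.989) ≈ 0.977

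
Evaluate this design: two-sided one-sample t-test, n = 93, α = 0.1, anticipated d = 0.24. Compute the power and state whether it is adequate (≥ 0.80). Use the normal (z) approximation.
Power ≈ 0.75; the study is underpowered (power < 0.80)

Power calculation (one-sample t-test, normal approximation):
z_β = d · √n - z_{α/2}
z_β = 0.24 · √93 - 1.645
z_β = 0.24 · 9.644 - 1.645
z_β = 0.670

Power = Φ(z_β) = Φ(0.670) ≈ 0.748

Effect size d = 0.24 is small by Cohen's convention (0.2/0.5/0.8).

Threshold: power ≥ 0.80 is conventionally adequate.
Power ≈ 0.75 → the study is underpowered (power < 0.80).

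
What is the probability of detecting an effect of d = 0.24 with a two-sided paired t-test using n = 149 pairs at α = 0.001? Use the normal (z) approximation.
Power ≈ 0.36

Power calculation (paired t-test, normal approximation):
z_β = d · √n - z_{α/2}
z_β = 0.24 · √149 - 3.291
z_β = 0.24 · 12.207 - 3.291
z_β = -0.361

Power = Φ(z_β) = Φ(-0.361) ≈ 0.359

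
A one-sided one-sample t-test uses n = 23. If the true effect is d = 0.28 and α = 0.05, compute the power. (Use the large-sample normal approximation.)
Power ≈ 0.38

Power calculation (one-sample t-test, normal approximation):
z_β = d · √n - z_α
z_β = 0.28 · √23 - 1.645
z_β = 0.28 · 4.796 - 1.645
z_β = -0.302

Power = Φ(z_β) = Φ(-0.302) ≈ 0.381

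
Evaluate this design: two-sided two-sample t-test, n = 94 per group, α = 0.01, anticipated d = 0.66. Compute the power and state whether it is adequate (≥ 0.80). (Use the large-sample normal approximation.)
Power ≈ 0.97; the study is adequately powered (power ≥ 0.80)

Power calculation (two-sample t-test, normal approximation):
z_β = d · √(n/2) - z_{α/2}
z_β = 0.66 · √(94/2) - 2.576
z_β = 0.66 · 6.856 - 2.576
z_β = 1.949

Power = Φ(z_β) = Φ(1.949) ≈ 0.974

Effect size d = 0.66 is medium by Cohen's convention (0.2/0.5/0.8).

Threshold: power ≥ 0.80 is conventionally adequate.
Power ≈ 0.97 → the study is adequately powered (power ≥ 0.80).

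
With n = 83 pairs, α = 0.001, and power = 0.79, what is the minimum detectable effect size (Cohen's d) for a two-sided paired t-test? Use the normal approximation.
d ≈ 0.45

Minimum detectable effect (paired t-test, normal approximation):
d = (z_{α/2} + z_β) / √n
d = (3.291 + 0.806) / √83
d = 4.097 / 9.110
d ≈ 0.45

By Cohen's convention (0.2 small / 0.5 medium / 0.8 large): small effect.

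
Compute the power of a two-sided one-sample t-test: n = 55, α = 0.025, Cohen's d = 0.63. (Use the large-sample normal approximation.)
Power ≈ 0.99

Power calculation (one-sample t-test, normal approximation):
z_β = d · √n - z_{α/2}
z_β = 0.63 · √55 - 2.241
z_β = 0.63 · 7.416 - 2.241
z_β = 2.431

Power = Φ(z_β) = Φ(2.431) ≈ 0.992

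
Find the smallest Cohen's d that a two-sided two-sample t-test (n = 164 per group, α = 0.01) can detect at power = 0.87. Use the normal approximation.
d ≈ 0.41

Minimum detectable effect (two-sample t-test, normal approximation):
d = (z_{α/2} + z_β) / √(n/2)
d = (2.576 + 1.126) / √(164/2)
d = 3.702 / 9.055
d ≈ 0.41

By Cohen's convention (0.2 small / 0.5 medium / 0.8 large): small effect.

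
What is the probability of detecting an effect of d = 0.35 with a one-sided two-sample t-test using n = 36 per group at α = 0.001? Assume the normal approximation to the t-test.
Power ≈ 0.05

Power calculation (two-sample t-test, normal approximation):
z_β = d · √(n/2) - z_α
z_β = 0.35 · √(36/2) - 3.090
z_β = 0.35 · 4.243 - 3.090
z_β = -1.605

Power = Φ(z_β) = Φ(-1.605) ≈ 0.054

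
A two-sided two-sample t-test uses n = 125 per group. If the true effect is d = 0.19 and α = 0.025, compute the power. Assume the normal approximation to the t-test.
Power ≈ 0.23

Power calculation (two-sample t-test, normal approximation):
z_β = d · √(n/2) - z_{α/2}
z_β = 0.19 · √(125/2) - 2.241
z_β = 0.19 · 7.906 - 2.241
z_β = -0.739

Power = Φ(z_β) = Φ(-0.739) ≈ 0.230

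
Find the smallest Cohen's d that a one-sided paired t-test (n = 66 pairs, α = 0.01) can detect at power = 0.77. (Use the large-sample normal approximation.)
d ≈ 0.38

Minimum detectable effect (paired t-test, normal approximation):
d = (z_α + z_β) / √n
d = (2.326 + 0.739) / √66
d = 3.065 / 8.124
d ≈ 0.38

By Cohen's convention (0.2 small / 0.5 medium / 0.8 large): small effect.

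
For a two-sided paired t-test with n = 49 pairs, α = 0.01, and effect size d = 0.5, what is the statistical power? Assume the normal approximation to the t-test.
Power ≈ 0.82

Power calculation (paired t-test, normal approximation):
z_β = d · √n - z_{α/2}
z_β = 0.5 · √49 - 2.576
z_β = 0.5 · 7.000 - 2.576
z_β = 0.924

Power = Φ(z_β) = Φ(0.924) ≈ 0.822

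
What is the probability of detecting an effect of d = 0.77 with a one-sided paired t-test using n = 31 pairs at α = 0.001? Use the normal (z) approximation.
Power ≈ 0.88

Power calculation (paired t-test, normal approximation):
z_β = d · √n - z_α
z_β = 0.77 · √31 - 3.090
z_β = 0.77 · 5.568 - 3.090
z_β = 1.197

Power = Φ(z_β) = Φ(1.197) ≈ 0.884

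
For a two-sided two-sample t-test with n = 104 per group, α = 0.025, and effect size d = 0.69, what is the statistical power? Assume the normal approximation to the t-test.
Power ≈ 1.00

Power calculation (two-sample t-test, normal approximation):
z_β = d · √(n/2) - z_{α/2}
z_β = 0.69 · √(104/2) - 2.241
z_β = 0.69 · 7.211 - 2.241
z_β = 2.734

Power = Φ(z_β) = Φ(2.734) ≈ 0.997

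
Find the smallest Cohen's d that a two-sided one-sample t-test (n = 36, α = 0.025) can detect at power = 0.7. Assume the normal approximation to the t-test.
d ≈ 0.46

Minimum detectable effect (one-sample t-test, normal approximation):
d = (z_{α/2} + z_β) / √n
d = (2.241 + 0.524) / √36
d = 2.766 / 6.000
d ≈ 0.46

By Cohen's convention (0.2 small / 0.5 medium / 0.8 large): small effect.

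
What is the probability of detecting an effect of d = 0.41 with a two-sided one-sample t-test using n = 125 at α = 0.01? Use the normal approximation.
Power ≈ 0.98

Power calculation (one-sample t-test, normal approximation):
z_β = d · √n - z_{α/2}
z_β = 0.41 · √125 - 2.576
z_β = 0.41 · 11.180 - 2.576
z_β = 2.008

Power = Φ(z_β) = Φ(2.008) ≈ 0.978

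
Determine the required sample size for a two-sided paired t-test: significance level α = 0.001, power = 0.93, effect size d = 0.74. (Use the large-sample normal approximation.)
n = 42 pairs

Sample size formula (paired t-test, normal approximation):
n = ((z_{α/2} + z_β) / d)²

z_{α/2} = 3.291 (for α = 0.001, two-sided)
z_β = 1.476 (for power = 0.93)
d = 0.74

n = ((3.291 + 1.476) / 0.74)²
n = (6.442)²
n ≈ 41.50
Round up to the next whole number: n = 42 pairs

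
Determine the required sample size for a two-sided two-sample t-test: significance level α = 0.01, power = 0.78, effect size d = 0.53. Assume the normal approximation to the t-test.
n = 80 per group

Sample size formula (two-sample t-test, normal approximation):
n = 2 · ((z_{α/2} + z_β) / d)²

z_{α/2} = 2.576 (for α = 0.01, two-sided)
z_β = 0.772 (for power = 0.78)
d = 0.53

n = 2 · ((2.576 + 0.772) / 0.53)²
n = 2 · (6.317)²
n ≈ 79.81
Round up to the next whole number: n = 80 per group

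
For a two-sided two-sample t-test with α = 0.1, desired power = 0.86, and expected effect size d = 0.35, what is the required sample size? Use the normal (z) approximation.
n = 122 per group

Sample size formula (two-sample t-test, normal approximation):
n = 2 · ((z_{α/2} + z_β) / d)²

z_{α/2} = 1.645 (for α = 0.1, two-sided)
z_β = 1.080 (for power = 0.86)
d = 0.35

n = 2 · ((1.645 + 1.080) / 0.35)²
n = 2 · (7.786)²
n ≈ 121.24
Round up to the next whole number: n = 122 per group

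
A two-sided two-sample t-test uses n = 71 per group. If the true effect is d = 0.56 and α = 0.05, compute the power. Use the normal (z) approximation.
Power ≈ 0.92

Power calculation (two-sample t-test, normal approximation):
z_β = d · √(n/2) - z_{α/2}
z_β = 0.56 · √(71/2) - 1.960
z_β = 0.56 · 5.958 - 1.960
z_β = 1.377

Power = Φ(z_β) = Φ(1.377) ≈ 0.916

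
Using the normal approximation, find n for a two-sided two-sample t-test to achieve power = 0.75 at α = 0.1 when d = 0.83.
n = 16 per group

Sample size formula (two-sample t-test, normal approximation):
n = 2 · ((z_{α/2} + z_β) / d)²

z_{α/2} = 1.645 (for α = 0.1, two-sided)
z_β = 0.674 (for power = 0.75)
d = 0.83

n = 2 · ((1.645 + 0.674) / 0.83)²
n = 2 · (2.794)²
n ≈ 15.61
Round up to the next whole number: n = 16 per group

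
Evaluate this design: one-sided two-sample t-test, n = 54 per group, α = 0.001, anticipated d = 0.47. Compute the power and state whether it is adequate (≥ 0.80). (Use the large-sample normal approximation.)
Power ≈ 0.26; the study is underpowered (power < 0.80)

Power calculation (two-sample t-test, normal approximation):
z_β = d · √(n/2) - z_α
z_β = 0.47 · √(54/2) - 3.090
z_β = 0.47 · 5.196 - 3.090
z_β = -0.648

Power = Φ(z_β) = Φ(-0.648) ≈ 0.258

Effect size d = 0.47 is small by Cohen's convention (0.2/0.5/0.8).

Threshold: power ≥ 0.80 is conventionally adequate.
Power ≈ 0.26 → the study is underpowered (power < 0.80).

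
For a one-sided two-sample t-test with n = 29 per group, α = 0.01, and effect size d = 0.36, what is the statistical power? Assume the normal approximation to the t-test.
Power ≈ 0.17

Power calculation (two-sample t-test, normal approximation):
z_β = d · √(n/2) - z_α
z_β = 0.36 · √(29/2) - 2.326
z_β = 0.36 · 3.808 - 2.326
z_β = -0.956

Power = Φ(z_β) = Φ(-0.956) ≈ 0.170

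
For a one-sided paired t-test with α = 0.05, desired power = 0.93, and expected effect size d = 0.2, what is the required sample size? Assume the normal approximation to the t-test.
n = 244 pairs

Sample size formula (paired t-test, normal approximation):
n = ((z_α + z_β) / d)²

z_α = 1.645 (for α = 0.05, one-sided)
z_β = 1.476 (for power = 0.93)
d = 0.2

n = ((1.645 + 1.476) / 0.2)²
n = (15.605)²
n ≈ 243.52
Round up to the next whole number: n = 244 pairs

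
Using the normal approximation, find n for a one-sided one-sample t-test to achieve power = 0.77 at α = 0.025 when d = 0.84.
n = 11

Sample size formula (one-sample t-test, normal approximation):
n = ((z_α + z_β) / d)²

z_α = 1.960 (for α = 0.025, one-sided)
z_β = 0.739 (for power = 0.77)
d = 0.84

n = ((1.960 + 0.739) / 0.84)²
n = (3.213)²
n ≈ 10.32
Round up to the next whole number: n = 11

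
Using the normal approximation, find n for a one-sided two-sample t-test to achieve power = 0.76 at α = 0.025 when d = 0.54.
n = 49 per group

Sample size formula (two-sample t-test, normal approximation):
n = 2 · ((z_α + z_β) / d)²

z_α = 1.960 (for α = 0.025, one-sided)
z_β = 0.706 (for power = 0.76)
d = 0.54

n = 2 · ((1.960 + 0.706) / 0.54)²
n = 2 · (4.937)²
n ≈ 48.75
Round up to the next whole number: n = 49 per group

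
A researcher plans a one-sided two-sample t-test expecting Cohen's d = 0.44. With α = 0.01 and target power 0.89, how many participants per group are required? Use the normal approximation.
n = 131 per group

Sample size formula (two-sample t-test, normal approximation):
n = 2 · ((z_α + z_β) / d)²

z_α = 2.326 (for α = 0.01, one-sided)
z_β = 1.227 (for power = 0.89)
d = 0.44

n = 2 · ((2.326 + 1.227) / 0.44)²
n = 2 · (8.075)²
n ≈ 130.41
Round up to the next whole number: n = 131 per group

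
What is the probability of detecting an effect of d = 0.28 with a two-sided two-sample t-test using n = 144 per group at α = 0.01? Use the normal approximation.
Power ≈ 0.42

Power calculation (two-sample t-test, normal approximation):
z_β = d · √(n/2) - z_{α/2}
z_β = 0.28 · √(144/2) - 2.576
z_β = 0.28 · 8.485 - 2.576
z_β = -0.200

Power = Φ(z_β) = Φ(-0.200) ≈ 0.421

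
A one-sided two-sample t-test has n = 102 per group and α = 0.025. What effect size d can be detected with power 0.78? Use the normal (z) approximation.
d ≈ 0.38

Minimum detectable effect (two-sample t-test, normal approximation):
d = (z_α + z_β) / √(n/2)
d = (1.960 + 0.772) / √(102/2)
d = 2.732 / 7.141
d ≈ 0.38

By Cohen's convention (0.2 small / 0.5 medium / 0.8 large): small effect.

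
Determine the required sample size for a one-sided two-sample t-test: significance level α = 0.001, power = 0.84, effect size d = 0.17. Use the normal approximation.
n = 1155 per group

Sample size formula (two-sample t-test, normal approximation):
n = 2 · ((z_α + z_β) / d)²

z_α = 3.090 (for α = 0.001, one-sided)
z_β = 0.994 (for power = 0.84)
d = 0.17

n = 2 · ((3.090 + 0.994) / 0.17)²
n = 2 · (24.024)²
n ≈ 1154.31
Round up to the next whole number: n = 1155 per group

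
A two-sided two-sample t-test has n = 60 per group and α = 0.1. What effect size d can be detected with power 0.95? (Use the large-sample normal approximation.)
d ≈ 0.60

Minimum detectable effect (two-sample t-test, normal approximation):
d = (z_{α/2} + z_β) / √(n/2)
d = (1.645 + 1.645) / √(60/2)
d = 3.290 / 5.477
d ≈ 0.60

By Cohen's convention (0.2 small / 0.5 medium / 0.8 large): medium effect.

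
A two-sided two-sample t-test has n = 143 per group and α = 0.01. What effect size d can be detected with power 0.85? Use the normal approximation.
d ≈ 0.43

Minimum detectable effect (two-sample t-test, normal approximation):
d = (z_{α/2} + z_β) / √(n/2)
d = (2.576 + 1.036) / √(143/2)
d = 3.612 / 8.456
d ≈ 0.43

By Cohen's convention (0.2 small / 0.5 medium / 0.8 large): small effect.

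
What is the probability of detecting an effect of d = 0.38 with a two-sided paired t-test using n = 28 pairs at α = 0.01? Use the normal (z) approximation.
Power ≈ 0.29

Power calculation (paired t-test, normal approximation):
z_β = d · √n - z_{α/2}
z_β = 0.38 · √28 - 2.576
z_β = 0.38 · 5.292 - 2.576
z_β = -0.565

Power = Φ(z_β) = Φ(-0.565) ≈ 0.286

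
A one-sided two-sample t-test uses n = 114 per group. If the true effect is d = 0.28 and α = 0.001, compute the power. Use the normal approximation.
Power ≈ 0.16

Power calculation (two-sample t-test, normal approximation):
z_β = d · √(n/2) - z_α
z_β = 0.28 · √(114/2) - 3.090
z_β = 0.28 · 7.550 - 3.090
z_β = -0.976

Power = Φ(z_β) = Φ(-0.976) ≈ 0.164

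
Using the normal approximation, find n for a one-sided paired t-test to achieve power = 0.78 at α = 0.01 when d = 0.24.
n = 167 pairs

Sample size formula (paired t-test, normal approximation):
n = ((z_α + z_β) / d)²

z_α = 2.326 (for α = 0.01, one-sided)
z_β = 0.772 (for power = 0.78)
d = 0.24

n = ((2.326 + 0.772) / 0.24)²
n = (12.908)²
n ≈ 166.62
Round up to the next whole number: n = 167 pairs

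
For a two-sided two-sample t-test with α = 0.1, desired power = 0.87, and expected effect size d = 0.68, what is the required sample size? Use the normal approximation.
n = 34 per group

Sample size formula (two-sample t-test, normal approximation):
n = 2 · ((z_{α/2} + z_β) / d)²

z_{α/2} = 1.645 (for α = 0.1, two-sided)
z_β = 1.126 (for power = 0.87)
d = 0.68

n = 2 · ((1.645 + 1.126) / 0.68)²
n = 2 · (4.075)²
n ≈ 33.21
Round up to the next whole number: n = 34 per group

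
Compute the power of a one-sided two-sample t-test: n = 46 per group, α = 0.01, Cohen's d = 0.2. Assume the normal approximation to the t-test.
Power ≈ 0.09

Power calculation (two-sample t-test, normal approximation):
z_β = d · √(n/2) - z_α
z_β = 0.2 · √(46/2) - 2.326
z_β = 0.2 · 4.796 - 2.326
z_β = -1.367

Power = Φ(z_β) = Φ(-1.367) ≈ 0.086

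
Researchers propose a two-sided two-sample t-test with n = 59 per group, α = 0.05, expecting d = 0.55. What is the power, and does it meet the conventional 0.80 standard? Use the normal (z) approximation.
Power ≈ 0.85; the study is adequately powered (power ≥ 0.80)

Power calculation (two-sample t-test, normal approximation):
z_β = d · √(n/2) - z_{α/2}
z_β = 0.55 · √(59/2) - 1.960
z_β = 0.55 · 5.431 - 1.960
z_β = 1.027

Power = Φ(z_β) = Φ(1.027) ≈ 0.848

Effect size d = 0.55 is medium by Cohen's convention (0.2/0.5/0.8).

Threshold: power ≥ 0.80 is conventionally adequate.
Power ≈ 0.85 → the study is adequately powered (power ≥ 0.80).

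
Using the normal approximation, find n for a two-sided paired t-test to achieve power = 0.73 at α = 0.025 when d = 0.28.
n = 104 pairs

Sample size formula (paired t-test, normal approximation):
n = ((z_{α/2} + z_β) / d)²

z_{α/2} = 2.241 (for α = 0.025, two-sided)
z_β = 0.613 (for power = 0.73)
d = 0.28

n = ((2.241 + 0.613) / 0.28)²
n = (10.193)²
n ≈ 103.90
Round up to the next whole number: n = 104 pairs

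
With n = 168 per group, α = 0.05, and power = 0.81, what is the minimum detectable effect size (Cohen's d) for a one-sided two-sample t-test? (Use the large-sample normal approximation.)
d ≈ 0.28

Minimum detectable effect (two-sample t-test, normal approximation):
d = (z_α + z_β) / √(n/2)
d = (1.645 + 0.878) / √(168/2)
d = 2.523 / 9.165
d ≈ 0.28

By Cohen's convention (0.2 small / 0.5 medium / 0.8 large): small effect.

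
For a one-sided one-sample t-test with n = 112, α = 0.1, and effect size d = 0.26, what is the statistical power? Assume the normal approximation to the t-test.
Power ≈ 0.93

Power calculation (one-sample t-test, normal approximation):
z_β = d · √n - z_α
z_β = 0.26 · √112 - 1.282
z_β = 0.26 · 10.583 - 1.282
z_β = 1.470

Power = Φ(z_β) = Φ(1.470) ≈ 0.929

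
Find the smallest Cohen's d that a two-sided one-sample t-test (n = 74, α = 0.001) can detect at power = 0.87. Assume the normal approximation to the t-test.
d ≈ 0.51

Minimum detectable effect (one-sample t-test, normal approximation):
d = (z_{α/2} + z_β) / √n
d = (3.291 + 1.126) / √74
d = 4.417 / 8.602
d ≈ 0.51

By Cohen's convention (0.2 small / 0.5 medium / 0.8 large): medium effect.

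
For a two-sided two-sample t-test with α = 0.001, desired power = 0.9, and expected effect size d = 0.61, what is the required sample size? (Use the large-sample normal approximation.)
n = 113 per group

Sample size formula (two-sample t-test, normal approximation):
n = 2 · ((z_{α/2} + z_β) / d)²

z_{α/2} = 3.291 (for α = 0.001, two-sided)
z_β = 1.282 (for power = 0.9)
d = 0.61

n = 2 · ((3.291 + 1.282) / 0.61)²
n = 2 · (7.497)²
n ≈ 112.41
Round up to the next whole number: n = 113 per group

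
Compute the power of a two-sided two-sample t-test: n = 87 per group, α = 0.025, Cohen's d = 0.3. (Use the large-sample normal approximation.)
Power ≈ 0.40

Power calculation (two-sample t-test, normal approximation):
z_β = d · √(n/2) - z_{α/2}
z_β = 0.3 · √(87/2) - 2.241
z_β = 0.3 · 6.595 - 2.241
z_β = -0.263

Power = Φ(z_β) = Φ(-0.263) ≈ 0.396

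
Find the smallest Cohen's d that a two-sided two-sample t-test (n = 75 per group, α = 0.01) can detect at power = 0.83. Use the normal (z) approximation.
d ≈ 0.58

Minimum detectable effect (two-sample t-test, normal approximation):
d = (z_{α/2} + z_β) / √(n/2)
d = (2.576 + 0.954) / √(75/2)
d = 3.530 / 6.124
d ≈ 0.58

By Cohen's convention (0.2 small / 0.5 medium / 0.8 large): medium effect.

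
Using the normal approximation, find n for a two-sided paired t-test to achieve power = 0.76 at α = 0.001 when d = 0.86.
n = 22 pairs

Sample size formula (paired t-test, normal approximation):
n = ((z_{α/2} + z_β) / d)²

z_{α/2} = 3.291 (for α = 0.001, two-sided)
z_β = 0.706 (for power = 0.76)
d = 0.86

n = ((3.291 + 0.706) / 0.86)²
n = (4.648)²
n ≈ 21.60
Round up to the next whole number: n = 22 pairs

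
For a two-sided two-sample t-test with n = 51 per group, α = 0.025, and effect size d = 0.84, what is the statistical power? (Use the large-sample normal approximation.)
Power ≈ 0.98

Power calculation (two-sample t-test, normal approximation):
z_β = d · √(n/2) - z_{α/2}
z_β = 0.84 · √(51/2) - 2.241
z_β = 0.84 · 5.050 - 2.241
z_β = 2.000

Power = Φ(z_β) = Φ(2.000) ≈ 0.977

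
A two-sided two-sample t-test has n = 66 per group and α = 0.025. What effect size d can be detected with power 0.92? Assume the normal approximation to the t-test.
d ≈ 0.63

Minimum detectable effect (two-sample t-test, normal approximation):
d = (z_{α/2} + z_β) / √(n/2)
d = (2.241 + 1.405) / √(66/2)
d = 3.646 / 5.745
d ≈ 0.63

By Cohen's convention (0.2 small / 0.5 medium / 0.8 large): medium effect.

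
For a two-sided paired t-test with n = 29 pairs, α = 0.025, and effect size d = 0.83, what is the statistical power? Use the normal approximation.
Power ≈ 0.99

Power calculation (paired t-test, normal approximation):
z_β = d · √n - z_{α/2}
z_β = 0.83 · √29 - 2.241
z_β = 0.83 · 5.385 - 2.241
z_β = 2.228

Power = Φ(z_β) = Φ(2.228) ≈ 0.987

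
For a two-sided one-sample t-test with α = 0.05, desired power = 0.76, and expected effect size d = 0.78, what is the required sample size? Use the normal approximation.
n = 12

Sample size formula (one-sample t-test, normal approximation):
n = ((z_{α/2} + z_β) / d)²

z_{α/2} = 1.960 (for α = 0.05, two-sided)
z_β = 0.706 (for power = 0.76)
d = 0.78

n = ((1.960 + 0.706) / 0.78)²
n = (3.418)²
n ≈ 11.68
Round up to the next whole number: n = 12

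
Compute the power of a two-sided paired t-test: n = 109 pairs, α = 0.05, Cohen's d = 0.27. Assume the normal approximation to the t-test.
Power ≈ 0.80

Power calculation (paired t-test, normal approximation):
z_β = d · √n - z_{α/2}
z_β = 0.27 · √109 - 1.960
z_β = 0.27 · 10.440 - 1.960
z_β = 0.859

Power = Φ(z_β) = Φ(0.859) ≈ 0.805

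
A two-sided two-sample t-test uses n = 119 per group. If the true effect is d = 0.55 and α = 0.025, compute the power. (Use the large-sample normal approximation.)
Power ≈ 0.98

Power calculation (two-sample t-test, normal approximation):
z_β = d · √(n/2) - z_{α/2}
z_β = 0.55 · √(119/2) - 2.241
z_β = 0.55 · 7.714 - 2.241
z_β = 2.001

Power = Φ(z_β) = Φ(2.001) ≈ 0.977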